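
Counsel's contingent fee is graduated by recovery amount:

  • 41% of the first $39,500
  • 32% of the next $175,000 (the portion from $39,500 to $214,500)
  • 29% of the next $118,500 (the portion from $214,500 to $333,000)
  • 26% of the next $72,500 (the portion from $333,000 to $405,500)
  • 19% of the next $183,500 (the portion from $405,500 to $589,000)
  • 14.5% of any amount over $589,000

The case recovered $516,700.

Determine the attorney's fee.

First $39,500 at 41% = $16,195.00
Next $175,000 at 32% = $56,000.00
Next $118,500 at 29% = $34,365.00
Next $72,500 at 26% = $18,850.00
Remaining $111,200 at 19% = $21,128.00
Fee: $16,195.00 + $56,000.00 + $34,365.00 + $18,850.00 + $21,128.00 = $146,538.00

$146,538.00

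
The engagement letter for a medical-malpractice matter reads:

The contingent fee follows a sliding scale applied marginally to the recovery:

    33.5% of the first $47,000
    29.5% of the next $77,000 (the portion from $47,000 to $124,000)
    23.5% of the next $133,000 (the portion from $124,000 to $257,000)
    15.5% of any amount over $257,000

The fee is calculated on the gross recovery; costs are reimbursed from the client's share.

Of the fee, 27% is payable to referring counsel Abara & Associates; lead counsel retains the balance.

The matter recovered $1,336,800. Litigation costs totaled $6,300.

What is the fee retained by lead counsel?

Fee base is the gross recovery, $1,336,800; costs are reimbursed separately.
First $47,000 at 33.5% = $15,745.00
Next $77,000 at 29.5% = $22,715.00
Next $133,000 at 23.5% = $31,255.00
Remaining $1,079,800 at 15.5% = $167,369.00
Fee: $15,745.00 + $22,715.00 + $31,255.00 + $167,369.00 = $237,084.00
Referral share: 27% of $237,084.00 = $64,012.68; lead counsel retains $237,084.00 − $64,012.68 = $173,071.32.

$173,071.32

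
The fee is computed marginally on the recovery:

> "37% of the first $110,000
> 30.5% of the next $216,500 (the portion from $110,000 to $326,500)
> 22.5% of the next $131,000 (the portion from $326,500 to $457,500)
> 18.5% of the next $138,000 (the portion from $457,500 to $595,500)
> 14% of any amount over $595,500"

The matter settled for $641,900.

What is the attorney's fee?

First $110,000 at 37% = $40,700.00
Next $216,500 at 30.5% = $66,032.50
Next $131,000 at 22.5% = $29,475.00
Next $138,000 at 18.5% = $25,530.00
Remaining $46,400 at 14% = $6,496.00
Fee: $40,700.00 + $66,032.50 + $29,475.00 + $25,530.00 + $6,496.00 = $168,233.50

$168,233.50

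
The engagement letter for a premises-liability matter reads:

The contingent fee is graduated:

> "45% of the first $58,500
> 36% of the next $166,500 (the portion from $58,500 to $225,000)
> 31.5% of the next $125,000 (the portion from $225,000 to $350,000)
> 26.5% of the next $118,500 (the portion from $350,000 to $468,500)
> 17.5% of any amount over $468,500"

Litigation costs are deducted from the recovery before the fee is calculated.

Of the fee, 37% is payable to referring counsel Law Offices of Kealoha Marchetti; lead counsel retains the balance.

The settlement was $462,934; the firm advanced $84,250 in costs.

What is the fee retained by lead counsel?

Fee base (net of costs): $462,934 − $84,250 = $378,684
First $58,500 at 45% = $26,325.00
Next $166,500 at 36% = $59,940.00
Next $125,000 at 31.5% = $39,375.00
Remaining $28,684 at 26.5% = $7,601.26
Fee: $26,325.00 + $59,940.00 + $39,375.00 + $7,601.26 = $133,241.26
Referral share: 37% of $133,241.26 = $49,299.27; lead counsel retains $133,241.26 − $49,299.27 = $83,941.99.

$83,941.99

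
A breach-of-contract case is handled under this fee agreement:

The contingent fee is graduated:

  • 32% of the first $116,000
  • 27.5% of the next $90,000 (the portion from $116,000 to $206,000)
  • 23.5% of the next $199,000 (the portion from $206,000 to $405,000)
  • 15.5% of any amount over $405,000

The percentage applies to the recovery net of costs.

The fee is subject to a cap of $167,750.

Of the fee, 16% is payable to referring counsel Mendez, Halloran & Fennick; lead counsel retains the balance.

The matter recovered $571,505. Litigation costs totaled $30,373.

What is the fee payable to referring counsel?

Fee base (net of costs): $571,505 − $30,373 = $541,132
First $116,000 at 32% = $37,120.00
Next $90,000 at 27.5% = $24,750.00
Next $199,000 at 23.5% = $46,765.00
Remaining $136,132 at 15.5% = $21,100.46
Fee: $37,120.00 + $24,750.00 + $46,765.00 + $21,100.46 = $129,735.46
$129,735.46 is under the $167,750 cap.
Referral share: 16% of $129,735.46 = $20,757.67; lead counsel retains $129,735.46 − $20,757.67 = $108,977.79.

$20,757.67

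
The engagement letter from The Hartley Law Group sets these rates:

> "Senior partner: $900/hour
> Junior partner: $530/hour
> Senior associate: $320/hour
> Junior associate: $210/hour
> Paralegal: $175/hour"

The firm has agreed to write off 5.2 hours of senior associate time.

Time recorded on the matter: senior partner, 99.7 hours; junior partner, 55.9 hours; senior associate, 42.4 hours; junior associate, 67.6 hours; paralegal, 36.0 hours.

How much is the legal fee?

$151,757.00

Senior partner: 99.7 × $900 = $89,730.00
Junior partner: 55.9 × $530 = $29,627.00
Senior associate: 42.4 × $320 = $13,568.00
Junior associate: 67.6 × $210 = $14,196.00
Paralegal: 36.0 × $175 = $6,300.00
Subtotal: $153,421.00
Write-off: 5.2 × $320 = $1,664.00
Total: $153,421.00 − $1,664.00 = $151,757.00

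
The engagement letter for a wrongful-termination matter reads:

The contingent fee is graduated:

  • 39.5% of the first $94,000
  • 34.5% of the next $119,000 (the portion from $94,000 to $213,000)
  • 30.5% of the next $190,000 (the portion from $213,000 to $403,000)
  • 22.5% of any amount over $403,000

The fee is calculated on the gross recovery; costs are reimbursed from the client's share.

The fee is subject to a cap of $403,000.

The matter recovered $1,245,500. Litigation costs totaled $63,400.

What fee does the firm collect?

$325,697.50

Fee base is the gross recovery, $1,245,500; costs are reimbursed separately.
First $94,000 at 39.5% = $37,130.00
Next $119,000 at 34.5% = $41,055.00
Next $190,000 at 30.5% = $57,950.00
Remaining $842,500 at 22.5% = $189,562.50
Fee: $37,130.00 + $41,055.00 + $57,950.00 + $189,562.50 = $325,697.50
$325,697.50 is under the $403,000 cap.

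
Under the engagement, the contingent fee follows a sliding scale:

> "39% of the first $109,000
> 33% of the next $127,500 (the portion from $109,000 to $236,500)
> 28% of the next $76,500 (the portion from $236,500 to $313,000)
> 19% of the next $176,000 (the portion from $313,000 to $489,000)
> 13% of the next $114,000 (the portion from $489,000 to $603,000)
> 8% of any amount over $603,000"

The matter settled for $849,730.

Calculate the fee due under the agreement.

First $109,000 at 39% = $42,510.00
Next $127,500 at 33% = $42,075.00
Next $76,500 at 28% = $21,420.00
Next $176,000 at 19% = $33,440.00
Next $114,000 at 13% = $14,820.00
Remaining $246,730 at 8% = $19,738.40
Fee: $42,510.00 + $42,075.00 + $21,420.00 + $33,440.00 + $14,820.00 + $19,738.40 = $174,003.40

$174,003.40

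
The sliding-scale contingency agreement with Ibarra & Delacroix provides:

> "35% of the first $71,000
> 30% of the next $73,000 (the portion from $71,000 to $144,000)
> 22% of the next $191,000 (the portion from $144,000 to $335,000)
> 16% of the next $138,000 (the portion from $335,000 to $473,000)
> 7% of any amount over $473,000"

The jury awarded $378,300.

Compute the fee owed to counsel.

First $71,000 at 35% = $24,850.00
Next $73,000 at 30% = $21,900.00
Next $191,000 at 22% = $42,020.00
Remaining $43,300 at 16% = $6,928.00
Fee: $24,850.00 + $21,900.00 + $42,020.00 + $6,928.00 = $95,698.00

$95,698.00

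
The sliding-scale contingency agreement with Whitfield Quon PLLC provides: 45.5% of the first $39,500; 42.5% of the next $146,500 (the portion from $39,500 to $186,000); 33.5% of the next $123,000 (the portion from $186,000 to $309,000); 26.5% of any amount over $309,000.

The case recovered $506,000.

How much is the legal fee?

First $39,500 at 45.5% = $17,972.50
Next $146,500 at 42.5% = $62,262.50
Next $123,000 at 33.5% = $41,205.00
Remaining $197,000 at 26.5% = $52,205.00
Fee: $17,972.50 + $62,262.50 + $41,205.00 + $52,205.00 = $173,645.00

$173,645.00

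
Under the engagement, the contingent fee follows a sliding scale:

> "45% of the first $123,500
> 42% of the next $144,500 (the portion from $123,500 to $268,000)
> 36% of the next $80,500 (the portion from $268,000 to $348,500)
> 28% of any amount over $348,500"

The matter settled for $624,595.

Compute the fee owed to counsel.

$222,551.60

First $123,500 at 45% = $55,575.00
Next $144,500 at 42% = $60,690.00
Next $80,500 at 36% = $28,980.00
Remaining $276,095 at 28% = $77,306.60
Fee: $55,575.00 + $60,690.00 + $28,980.00 + $77,306.60 = $222,551.60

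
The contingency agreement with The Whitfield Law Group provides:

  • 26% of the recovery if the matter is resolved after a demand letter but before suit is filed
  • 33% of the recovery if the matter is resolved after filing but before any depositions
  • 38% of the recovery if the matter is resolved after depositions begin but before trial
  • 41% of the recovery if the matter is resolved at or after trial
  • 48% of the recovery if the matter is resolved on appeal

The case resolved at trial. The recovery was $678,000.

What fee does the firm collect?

The matter resolved at trial, so the 41% rate applies.
$678,000 × 41% = $277,980.00

$277,980.00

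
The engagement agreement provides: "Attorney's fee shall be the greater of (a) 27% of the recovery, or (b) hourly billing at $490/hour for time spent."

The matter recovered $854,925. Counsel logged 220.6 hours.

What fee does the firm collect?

(a) 27% of $854,925 = $230,829.75
(b) 220.6 × $490 = $108,094.00
The greater is (a): $230,829.75.

$230,829.75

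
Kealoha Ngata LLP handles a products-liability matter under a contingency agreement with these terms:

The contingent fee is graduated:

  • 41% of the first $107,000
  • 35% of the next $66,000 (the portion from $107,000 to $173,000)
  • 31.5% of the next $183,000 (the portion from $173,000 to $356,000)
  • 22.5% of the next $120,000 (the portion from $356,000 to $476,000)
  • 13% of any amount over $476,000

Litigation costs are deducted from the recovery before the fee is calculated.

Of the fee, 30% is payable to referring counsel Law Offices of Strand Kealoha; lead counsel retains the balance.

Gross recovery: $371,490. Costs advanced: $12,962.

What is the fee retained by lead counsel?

Fee base (net of costs): $371,490 − $12,962 = $358,528
First $107,000 at 41% = $43,870.00
Next $66,000 at 35% = $23,100.00
Next $183,000 at 31.5% = $57,645.00
Remaining $2,528 at 22.5% = $568.80
Fee: $43,870.00 + $23,100.00 + $57,645.00 + $568.80 = $125,183.80
Referral share: 30% of $125,183.80 = $37,555.14; lead counsel retains $125,183.80 − $37,555.14 = $87,628.66.

$87,628.66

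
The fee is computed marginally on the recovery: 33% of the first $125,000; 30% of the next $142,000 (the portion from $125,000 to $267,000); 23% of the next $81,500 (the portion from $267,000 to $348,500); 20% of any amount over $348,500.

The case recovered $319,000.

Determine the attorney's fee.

First $125,000 at 33% = $41,250.00
Next $142,000 at 30% = $42,600.00
Remaining $52,000 at 23% = $11,960.00
Fee: $41,250.00 + $42,600.00 + $11,960.00 = $95,810.00

$95,810.00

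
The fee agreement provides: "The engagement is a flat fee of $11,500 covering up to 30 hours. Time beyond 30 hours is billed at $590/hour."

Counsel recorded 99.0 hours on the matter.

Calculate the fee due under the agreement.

Flat fee: $11,500.00
Excess hours: 99.0 − 30 = 69.0
Overrun: 69.0 × $590 = $40,710.00
Total: $11,500.00 + $40,710.00 = $52,210.00

$52,210.00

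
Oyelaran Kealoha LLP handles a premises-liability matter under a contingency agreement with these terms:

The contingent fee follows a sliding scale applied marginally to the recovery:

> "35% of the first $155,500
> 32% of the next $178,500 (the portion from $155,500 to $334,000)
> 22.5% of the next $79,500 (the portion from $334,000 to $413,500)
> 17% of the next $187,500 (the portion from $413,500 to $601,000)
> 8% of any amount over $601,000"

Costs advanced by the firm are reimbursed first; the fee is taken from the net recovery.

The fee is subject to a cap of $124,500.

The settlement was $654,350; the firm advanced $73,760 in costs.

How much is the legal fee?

$124,500.00

Fee base (net of costs): $654,350 − $73,760 = $580,590
First $155,500 at 35% = $54,425.00
Next $178,500 at 32% = $57,120.00
Next $79,500 at 22.5% = $17,887.50
Remaining $167,090 at 17% = $28,405.30
Fee: $54,425.00 + $57,120.00 + $17,887.50 + $28,405.30 = $157,837.80
$157,837.80 exceeds the $124,500 cap, so the fee is capped at $124,500.00.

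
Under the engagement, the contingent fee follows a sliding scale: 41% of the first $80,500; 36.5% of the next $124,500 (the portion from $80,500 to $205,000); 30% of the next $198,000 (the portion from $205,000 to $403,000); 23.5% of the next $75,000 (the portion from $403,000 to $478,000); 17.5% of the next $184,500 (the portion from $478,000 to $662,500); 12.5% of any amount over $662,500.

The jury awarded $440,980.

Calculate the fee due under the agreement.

$146,772.80

First $80,500 at 41% = $33,005.00
Next $124,500 at 36.5% = $45,442.50
Next $198,000 at 30% = $59,400.00
Remaining $37,980 at 23.5% = $8,925.30
Fee: $33,005.00 + $45,442.50 + $59,400.00 + $8,925.30 = $146,772.80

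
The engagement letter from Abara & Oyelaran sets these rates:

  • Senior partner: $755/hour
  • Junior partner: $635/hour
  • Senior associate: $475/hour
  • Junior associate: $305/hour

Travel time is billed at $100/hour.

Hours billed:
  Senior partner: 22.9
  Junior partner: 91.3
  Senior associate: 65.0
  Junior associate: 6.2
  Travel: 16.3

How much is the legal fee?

Senior partner: 22.9 × $755 = $17,289.50
Junior partner: 91.3 × $635 = $57,975.50
Senior associate: 65.0 × $475 = $30,875.00
Junior associate: 6.2 × $305 = $1,891.00
Subtotal: $17,289.50 + $57,975.50 + $30,875.00 + $1,891.00 = $108,031.00
Travel: 16.3 × $100 = $1,630.00
Total: $108,031.00 + $1,630.00 = $109,661.00

$109,661.00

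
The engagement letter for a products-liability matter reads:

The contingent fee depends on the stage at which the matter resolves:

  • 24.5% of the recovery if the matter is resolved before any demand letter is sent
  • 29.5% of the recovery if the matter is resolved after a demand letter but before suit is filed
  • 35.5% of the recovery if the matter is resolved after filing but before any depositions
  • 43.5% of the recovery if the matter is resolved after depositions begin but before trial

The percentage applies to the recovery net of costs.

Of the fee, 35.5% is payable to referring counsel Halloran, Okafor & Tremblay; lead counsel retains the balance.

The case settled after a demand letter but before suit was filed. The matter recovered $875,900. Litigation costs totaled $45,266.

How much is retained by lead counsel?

$158,048.88

Fee base (net of costs): $875,900 − $45,266 = $830,634
The matter settled after a demand letter but before suit was filed, so the 29.5% rate applies.
$830,634 × 29.5% = $245,037.03
Referral share: 35.5% of $245,037.03 = $86,988.15; lead counsel retains $245,037.03 − $86,988.15 = $158,048.88.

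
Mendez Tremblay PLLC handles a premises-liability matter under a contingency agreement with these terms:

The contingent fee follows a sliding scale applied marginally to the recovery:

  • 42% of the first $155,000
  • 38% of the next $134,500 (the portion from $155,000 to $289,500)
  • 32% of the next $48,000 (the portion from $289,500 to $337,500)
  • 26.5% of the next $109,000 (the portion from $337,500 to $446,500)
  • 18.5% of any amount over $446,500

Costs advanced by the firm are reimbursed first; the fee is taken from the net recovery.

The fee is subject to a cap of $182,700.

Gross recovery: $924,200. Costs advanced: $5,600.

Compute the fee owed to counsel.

$182,700.00

Fee base (net of costs): $924,200 − $5,600 = $918,600
First $155,000 at 42% = $65,100.00
Next $134,500 at 38% = $51,110.00
Next $48,000 at 32% = $15,360.00
Next $109,000 at 26.5% = $28,885.00
Remaining $472,100 at 18.5% = $87,338.50
Fee: $65,100.00 + $51,110.00 + $15,360.00 + $28,885.00 + $87,338.50 = $247,793.50
$247,793.50 exceeds the $182,700 cap, so the fee is capped at $182,700.00.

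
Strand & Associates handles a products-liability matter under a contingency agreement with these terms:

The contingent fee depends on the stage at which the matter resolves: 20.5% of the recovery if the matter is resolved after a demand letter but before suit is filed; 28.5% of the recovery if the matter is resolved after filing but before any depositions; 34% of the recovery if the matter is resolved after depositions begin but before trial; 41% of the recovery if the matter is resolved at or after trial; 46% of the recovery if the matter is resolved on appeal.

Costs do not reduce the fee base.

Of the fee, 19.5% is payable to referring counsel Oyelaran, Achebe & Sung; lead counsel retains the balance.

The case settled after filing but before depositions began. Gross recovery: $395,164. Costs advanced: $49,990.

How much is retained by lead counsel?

Fee base is the gross recovery, $395,164; costs are reimbursed separately.
The matter settled after filing but before depositions began, so the 28.5% rate applies.
$395,164 × 28.5% = $112,621.74
Referral share: 19.5% of $112,621.74 = $21,961.24; lead counsel retains $112,621.74 − $21,961.24 = $90,660.50.

$90,660.50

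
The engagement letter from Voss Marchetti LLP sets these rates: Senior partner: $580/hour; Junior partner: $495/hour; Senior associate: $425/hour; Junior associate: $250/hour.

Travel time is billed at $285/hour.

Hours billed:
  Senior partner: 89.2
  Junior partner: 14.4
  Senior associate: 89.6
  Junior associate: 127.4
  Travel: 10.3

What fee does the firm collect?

Senior partner: 89.2 × $580 = $51,736.00
Junior partner: 14.4 × $495 = $7,128.00
Senior associate: 89.6 × $425 = $38,080.00
Junior associate: 127.4 × $250 = $31,850.00
Subtotal: $51,736.00 + $7,128.00 + $38,080.00 + $31,850.00 = $128,794.00
Travel: 10.3 × $285 = $2,935.50
Total: $128,794.00 + $2,935.50 = $131,729.50

$131,729.50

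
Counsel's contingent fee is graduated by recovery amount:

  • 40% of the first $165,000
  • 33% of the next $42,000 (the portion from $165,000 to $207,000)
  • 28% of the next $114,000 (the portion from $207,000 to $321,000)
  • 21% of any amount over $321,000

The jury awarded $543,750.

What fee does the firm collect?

First $165,000 at 40% = $66,000.00
Next $42,000 at 33% = $13,860.00
Next $114,000 at 28% = $31,920.00
Remaining $222,750 at 21% = $46,777.50
Fee: $66,000.00 + $13,860.00 + $31,920.00 + $46,777.50 = $158,557.50

$158,557.50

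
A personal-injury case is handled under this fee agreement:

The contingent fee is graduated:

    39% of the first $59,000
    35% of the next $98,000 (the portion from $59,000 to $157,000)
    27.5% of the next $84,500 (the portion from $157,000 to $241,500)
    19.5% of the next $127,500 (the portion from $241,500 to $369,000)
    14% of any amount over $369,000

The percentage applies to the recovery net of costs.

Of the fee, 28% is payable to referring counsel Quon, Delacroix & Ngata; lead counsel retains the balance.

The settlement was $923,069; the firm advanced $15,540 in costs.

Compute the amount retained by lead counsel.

$130,178.92

Fee base (net of costs): $923,069 − $15,540 = $907,529
First $59,000 at 39% = $23,010.00
Next $98,000 at 35% = $34,300.00
Next $84,500 at 27.5% = $23,237.50
Next $127,500 at 19.5% = $24,862.50
Remaining $538,529 at 14% = $75,394.06
Fee: $23,010.00 + $34,300.00 + $23,237.50 + $24,862.50 + $75,394.06 = $180,804.06
Referral share: 28% of $180,804.06 = $50,625.14; lead counsel retains $180,804.06 − $50,625.14 = $130,178.92.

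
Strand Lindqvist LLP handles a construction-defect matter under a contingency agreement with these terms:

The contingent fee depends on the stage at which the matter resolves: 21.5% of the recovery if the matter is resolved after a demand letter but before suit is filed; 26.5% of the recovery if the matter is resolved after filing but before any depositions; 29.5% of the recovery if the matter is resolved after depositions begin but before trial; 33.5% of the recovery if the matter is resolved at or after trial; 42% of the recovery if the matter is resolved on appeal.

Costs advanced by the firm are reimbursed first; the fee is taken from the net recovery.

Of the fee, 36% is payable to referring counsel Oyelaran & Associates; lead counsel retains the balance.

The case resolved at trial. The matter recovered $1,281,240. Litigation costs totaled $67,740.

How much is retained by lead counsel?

Fee base (net of costs): $1,281,240 − $67,740 = $1,213,500
The matter resolved at trial, so the 33.5% rate applies.
$1,213,500 × 33.5% = $406,522.50
Referral share: 36% of $406,522.50 = $146,348.10; lead counsel retains $406,522.50 − $146,348.10 = $260,174.40.

$260,174.40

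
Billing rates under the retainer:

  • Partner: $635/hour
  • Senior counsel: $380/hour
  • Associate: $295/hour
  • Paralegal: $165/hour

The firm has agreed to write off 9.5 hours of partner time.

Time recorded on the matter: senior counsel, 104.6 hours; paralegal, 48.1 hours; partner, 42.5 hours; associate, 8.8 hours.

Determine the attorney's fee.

Partner: 42.5 × $635 = $26,987.50
Senior counsel: 104.6 × $380 = $39,748.00
Associate: 8.8 × $295 = $2,596.00
Paralegal: 48.1 × $165 = $7,936.50
Subtotal: $77,268.00
Write-off: 9.5 × $635 = $6,032.50
Total: $77,268.00 − $6,032.50 = $71,235.50

$71,235.50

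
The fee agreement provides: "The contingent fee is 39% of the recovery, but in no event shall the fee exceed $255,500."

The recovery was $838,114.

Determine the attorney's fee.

39% of $838,114 = $326,864.46
That exceeds the $255,500 cap, so the fee is capped at $255,500.

$255,500.00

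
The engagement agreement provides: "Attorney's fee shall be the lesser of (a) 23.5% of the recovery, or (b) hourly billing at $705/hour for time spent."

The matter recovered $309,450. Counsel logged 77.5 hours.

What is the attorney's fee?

$54,637.50

(a) 23.5% of $309,450 = $72,720.75
(b) 77.5 × $705 = $54,637.50
The lesser is (b): $54,637.50.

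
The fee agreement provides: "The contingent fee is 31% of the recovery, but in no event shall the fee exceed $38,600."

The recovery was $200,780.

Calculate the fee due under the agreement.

$38,600.00

31% of $200,780 = $62,241.80
That exceeds the $38,600 cap, so the fee is capped at $38,600.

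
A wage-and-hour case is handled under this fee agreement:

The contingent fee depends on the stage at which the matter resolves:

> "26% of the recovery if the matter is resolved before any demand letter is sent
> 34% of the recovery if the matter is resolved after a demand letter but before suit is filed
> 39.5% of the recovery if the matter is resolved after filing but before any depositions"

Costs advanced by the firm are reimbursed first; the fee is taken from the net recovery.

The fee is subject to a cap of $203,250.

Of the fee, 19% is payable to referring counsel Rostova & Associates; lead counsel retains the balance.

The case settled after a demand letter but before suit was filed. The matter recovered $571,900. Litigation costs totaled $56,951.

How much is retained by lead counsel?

$141,816.95

Fee base (net of costs): $571,900 − $56,951 = $514,949
The matter settled after a demand letter but before suit was filed, so the 34% rate applies.
$514,949 × 34% = $175,082.66
$175,082.66 is under the $203,250 cap.
Referral share: 19% of $175,082.66 = $33,265.71; lead counsel retains $175,082.66 − $33,265.71 = $141,816.95.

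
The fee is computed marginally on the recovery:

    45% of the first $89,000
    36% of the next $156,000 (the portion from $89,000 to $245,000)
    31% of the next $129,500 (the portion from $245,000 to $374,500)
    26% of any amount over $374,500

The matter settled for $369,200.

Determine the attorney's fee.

$134,712.00

First $89,000 at 45% = $40,050.00
Next $156,000 at 36% = $56,160.00
Remaining $124,200 at 31% = $38,502.00
Fee: $40,050.00 + $56,160.00 + $38,502.00 = $134,712.00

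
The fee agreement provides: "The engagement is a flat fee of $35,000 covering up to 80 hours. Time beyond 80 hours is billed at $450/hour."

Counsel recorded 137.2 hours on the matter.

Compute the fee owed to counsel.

$60,740.00

Flat fee: $35,000.00
Excess hours: 137.2 − 80 = 57.2
Overrun: 57.2 × $450 = $25,740.00
Total: $35,000.00 + $25,740.00 = $60,740.00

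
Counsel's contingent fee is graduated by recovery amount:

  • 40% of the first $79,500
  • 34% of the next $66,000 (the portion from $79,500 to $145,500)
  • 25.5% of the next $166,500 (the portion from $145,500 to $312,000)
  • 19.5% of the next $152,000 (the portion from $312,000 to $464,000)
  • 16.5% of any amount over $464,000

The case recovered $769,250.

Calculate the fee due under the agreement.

First $79,500 at 40% = $31,800.00
Next $66,000 at 34% = $22,440.00
Next $166,500 at 25.5% = $42,457.50
Next $152,000 at 19.5% = $29,640.00
Remaining $305,250 at 16.5% = $50,366.25
Fee: $31,800.00 + $22,440.00 + $42,457.50 + $29,640.00 + $50,366.25 = $176,703.75

$176,703.75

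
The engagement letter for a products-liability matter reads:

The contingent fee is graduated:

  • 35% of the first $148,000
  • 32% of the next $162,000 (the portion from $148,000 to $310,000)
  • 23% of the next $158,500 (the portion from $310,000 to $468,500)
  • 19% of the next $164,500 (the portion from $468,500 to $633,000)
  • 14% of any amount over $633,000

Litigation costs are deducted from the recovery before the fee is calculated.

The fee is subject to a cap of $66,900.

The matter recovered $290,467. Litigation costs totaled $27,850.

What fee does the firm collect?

Fee base (net of costs): $290,467 − $27,850 = $262,617
First $148,000 at 35% = $51,800.00
Remaining $114,617 at 32% = $36,677.44
Fee: $51,800.00 + $36,677.44 = $88,477.44
$88,477.44 exceeds the $66,900 cap, so the fee is capped at $66,900.00.

$66,900.00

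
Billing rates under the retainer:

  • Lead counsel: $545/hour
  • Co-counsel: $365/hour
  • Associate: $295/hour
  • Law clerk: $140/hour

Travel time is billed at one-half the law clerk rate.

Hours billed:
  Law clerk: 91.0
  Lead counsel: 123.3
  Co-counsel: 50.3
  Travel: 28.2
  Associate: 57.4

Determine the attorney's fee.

$117,205.00

Lead counsel: 123.3 × $545 = $67,198.50
Co-counsel: 50.3 × $365 = $18,359.50
Associate: 57.4 × $295 = $16,933.00
Law clerk: 91.0 × $140 = $12,740.00
Subtotal: $67,198.50 + $18,359.50 + $16,933.00 + $12,740.00 = $115,231.00
Travel: 28.2 × ($140 ÷ 2) = 28.2 × $70.00 = $1,974.00
Total: $115,231.00 + $1,974.00 = $117,205.00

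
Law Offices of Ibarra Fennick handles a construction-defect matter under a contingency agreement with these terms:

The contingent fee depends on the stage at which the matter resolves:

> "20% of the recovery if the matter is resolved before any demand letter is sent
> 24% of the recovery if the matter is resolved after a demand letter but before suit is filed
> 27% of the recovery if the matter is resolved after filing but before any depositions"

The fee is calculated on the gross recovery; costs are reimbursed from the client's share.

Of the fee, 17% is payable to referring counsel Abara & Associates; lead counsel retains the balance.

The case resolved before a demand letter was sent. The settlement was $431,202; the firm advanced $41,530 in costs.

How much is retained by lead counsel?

$71,579.53

Fee base is the gross recovery, $431,202; costs are reimbursed separately.
The matter resolved before a demand letter was sent, so the 20% rate applies.
$431,202 × 20% = $86,240.40
Referral share: 17% of $86,240.40 = $14,660.87; lead counsel retains $86,240.40 − $14,660.87 = $71,579.53.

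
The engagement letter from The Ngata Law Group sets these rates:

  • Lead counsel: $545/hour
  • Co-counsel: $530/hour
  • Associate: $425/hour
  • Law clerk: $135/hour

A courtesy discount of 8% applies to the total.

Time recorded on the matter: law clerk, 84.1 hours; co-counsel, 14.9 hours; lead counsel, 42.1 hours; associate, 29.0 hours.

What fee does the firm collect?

Lead counsel: 42.1 × $545 = $22,944.50
Co-counsel: 14.9 × $530 = $7,897.00
Associate: 29.0 × $425 = $12,325.00
Law clerk: 84.1 × $135 = $11,353.50
Subtotal: $54,520.00
Less 8% discount: −$4,361.60
Total: $54,520.00 − $4,361.60 = $50,158.40

$50,158.40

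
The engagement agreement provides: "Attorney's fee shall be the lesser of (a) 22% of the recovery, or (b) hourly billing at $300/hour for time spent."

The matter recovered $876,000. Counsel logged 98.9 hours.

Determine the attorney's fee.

$29,670.00

(a) 22% of $876,000 = $192,720.00
(b) 98.9 × $300 = $29,670.00
The lesser is (b): $29,670.00.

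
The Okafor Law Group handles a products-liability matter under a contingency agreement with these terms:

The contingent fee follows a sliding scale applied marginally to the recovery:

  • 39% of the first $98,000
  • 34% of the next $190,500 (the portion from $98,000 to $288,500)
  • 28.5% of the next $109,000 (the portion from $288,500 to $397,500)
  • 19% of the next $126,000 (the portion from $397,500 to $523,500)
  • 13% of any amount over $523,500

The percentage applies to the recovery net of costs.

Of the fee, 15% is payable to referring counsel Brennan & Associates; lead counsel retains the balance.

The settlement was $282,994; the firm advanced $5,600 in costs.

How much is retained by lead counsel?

Fee base (net of costs): $282,994 − $5,600 = $277,394
First $98,000 at 39% = $38,220.00
Remaining $179,394 at 34% = $60,993.96
Fee: $38,220.00 + $60,993.96 = $99,213.96
Referral share: 15% of $99,213.96 = $14,882.09; lead counsel retains $99,213.96 − $14,882.09 = $84,331.87.

$84,331.87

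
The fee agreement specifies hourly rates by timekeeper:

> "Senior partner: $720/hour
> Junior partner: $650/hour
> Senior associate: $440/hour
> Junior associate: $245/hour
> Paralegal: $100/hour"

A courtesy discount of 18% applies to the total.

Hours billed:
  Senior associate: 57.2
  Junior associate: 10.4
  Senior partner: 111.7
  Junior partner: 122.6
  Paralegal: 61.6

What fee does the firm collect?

$159,071.80

Senior partner: 111.7 × $720 = $80,424.00
Junior partner: 122.6 × $650 = $79,690.00
Senior associate: 57.2 × $440 = $25,168.00
Junior associate: 10.4 × $245 = $2,548.00
Paralegal: 61.6 × $100 = $6,160.00
Subtotal: $193,990.00
Less 18% discount: −$34,918.20
Total: $193,990.00 − $34,918.20 = $159,071.80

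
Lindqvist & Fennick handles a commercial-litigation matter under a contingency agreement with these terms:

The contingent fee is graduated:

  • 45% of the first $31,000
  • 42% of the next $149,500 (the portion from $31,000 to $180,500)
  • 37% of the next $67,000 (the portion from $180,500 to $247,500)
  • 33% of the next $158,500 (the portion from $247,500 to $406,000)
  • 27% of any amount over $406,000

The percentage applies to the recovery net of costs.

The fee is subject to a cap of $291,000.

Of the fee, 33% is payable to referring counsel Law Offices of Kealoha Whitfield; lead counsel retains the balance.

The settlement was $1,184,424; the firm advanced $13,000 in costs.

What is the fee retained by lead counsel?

Fee base (net of costs): $1,184,424 − $13,000 = $1,171,424
First $31,000 at 45% = $13,950.00
Next $149,500 at 42% = $62,790.00
Next $67,000 at 37% = $24,790.00
Next $158,500 at 33% = $52,305.00
Remaining $765,424 at 27% = $206,664.48
Fee: $13,950.00 + $62,790.00 + $24,790.00 + $52,305.00 + $206,664.48 = $360,499.48
$360,499.48 exceeds the $291,000 cap, so the fee is capped at $291,000.00.
Referral share: 33% of $291,000.00 = $96,030.00; lead counsel retains $291,000.00 − $96,030.00 = $194,970.00.

$194,970.00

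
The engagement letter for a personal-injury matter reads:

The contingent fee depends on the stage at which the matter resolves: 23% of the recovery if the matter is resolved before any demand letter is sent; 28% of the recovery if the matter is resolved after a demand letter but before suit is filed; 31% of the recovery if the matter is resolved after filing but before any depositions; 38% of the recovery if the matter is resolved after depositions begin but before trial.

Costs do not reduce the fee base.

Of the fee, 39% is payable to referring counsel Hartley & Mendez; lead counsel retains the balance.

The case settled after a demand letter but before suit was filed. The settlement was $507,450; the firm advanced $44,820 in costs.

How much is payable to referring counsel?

$55,413.54

Fee base is the gross recovery, $507,450; costs are reimbursed separately.
The matter settled after a demand letter but before suit was filed, so the 28% rate applies.
$507,450 × 28% = $142,086.00
Referral share: 39% of $142,086.00 = $55,413.54; lead counsel retains $142,086.00 − $55,413.54 = $86,672.46.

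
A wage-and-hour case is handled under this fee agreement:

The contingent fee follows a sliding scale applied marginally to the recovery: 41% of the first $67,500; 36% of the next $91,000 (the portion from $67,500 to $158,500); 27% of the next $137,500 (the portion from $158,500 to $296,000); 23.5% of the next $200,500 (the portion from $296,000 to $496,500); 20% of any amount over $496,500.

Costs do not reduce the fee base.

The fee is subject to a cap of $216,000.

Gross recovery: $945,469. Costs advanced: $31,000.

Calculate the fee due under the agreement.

$216,000.00

Fee base is the gross recovery, $945,469; costs are reimbursed separately.
First $67,500 at 41% = $27,675.00
Next $91,000 at 36% = $32,760.00
Next $137,500 at 27% = $37,125.00
Next $200,500 at 23.5% = $47,117.50
Remaining $448,969 at 20% = $89,793.80
Fee: $27,675.00 + $32,760.00 + $37,125.00 + $47,117.50 + $89,793.80 = $234,471.30
$234,471.30 exceeds the $216,000 cap, so the fee is capped at $216,000.00.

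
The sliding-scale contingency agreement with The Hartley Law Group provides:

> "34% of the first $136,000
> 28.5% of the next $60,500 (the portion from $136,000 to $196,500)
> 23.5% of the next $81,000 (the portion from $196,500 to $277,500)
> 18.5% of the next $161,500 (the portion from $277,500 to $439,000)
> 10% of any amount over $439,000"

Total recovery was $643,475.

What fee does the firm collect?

First $136,000 at 34% = $46,240.00
Next $60,500 at 28.5% = $17,242.50
Next $81,000 at 23.5% = $19,035.00
Next $161,500 at 18.5% = $29,877.50
Remaining $204,475 at 10% = $20,447.50
Fee: $46,240.00 + $17,242.50 + $19,035.00 + $29,877.50 + $20,447.50 = $132,842.50

$132,842.50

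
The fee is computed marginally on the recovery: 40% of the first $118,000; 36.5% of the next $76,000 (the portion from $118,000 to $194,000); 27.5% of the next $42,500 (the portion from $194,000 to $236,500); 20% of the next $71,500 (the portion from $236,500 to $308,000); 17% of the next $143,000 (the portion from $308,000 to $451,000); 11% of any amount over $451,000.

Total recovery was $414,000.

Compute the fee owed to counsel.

$118,947.50

First $118,000 at 40% = $47,200.00
Next $76,000 at 36.5% = $27,740.00
Next $42,500 at 27.5% = $11,687.50
Next $71,500 at 20% = $14,300.00
Remaining $106,000 at 17% = $18,020.00
Fee: $47,200.00 + $27,740.00 + $11,687.50 + $14,300.00 + $18,020.00 = $118,947.50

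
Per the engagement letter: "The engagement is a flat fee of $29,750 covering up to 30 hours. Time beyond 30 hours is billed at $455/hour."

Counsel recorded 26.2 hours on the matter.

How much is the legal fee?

$29,750.00

26.2 hours is within the 30-hour scope; only the flat fee applies.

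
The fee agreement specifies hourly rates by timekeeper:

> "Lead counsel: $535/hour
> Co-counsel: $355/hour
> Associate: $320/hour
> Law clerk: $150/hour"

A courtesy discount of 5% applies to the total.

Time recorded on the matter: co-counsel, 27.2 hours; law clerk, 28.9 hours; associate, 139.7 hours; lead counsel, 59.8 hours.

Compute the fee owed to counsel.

Lead counsel: 59.8 × $535 = $31,993.00
Co-counsel: 27.2 × $355 = $9,656.00
Associate: 139.7 × $320 = $44,704.00
Law clerk: 28.9 × $150 = $4,335.00
Subtotal: $90,688.00
Less 5% discount: −$4,534.40
Total: $90,688.00 − $4,534.40 = $86,153.60

$86,153.60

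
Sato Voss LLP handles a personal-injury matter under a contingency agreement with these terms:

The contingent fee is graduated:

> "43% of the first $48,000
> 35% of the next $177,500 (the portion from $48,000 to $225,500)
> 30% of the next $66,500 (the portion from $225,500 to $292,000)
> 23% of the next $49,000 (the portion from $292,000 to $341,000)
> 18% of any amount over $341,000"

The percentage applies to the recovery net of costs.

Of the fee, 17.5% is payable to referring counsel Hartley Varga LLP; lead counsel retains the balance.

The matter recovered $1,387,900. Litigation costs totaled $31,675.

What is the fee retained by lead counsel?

Fee base (net of costs): $1,387,900 − $31,675 = $1,356,225
First $48,000 at 43% = $20,640.00
Next $177,500 at 35% = $62,125.00
Next $66,500 at 30% = $19,950.00
Next $49,000 at 23% = $11,270.00
Remaining $1,015,225 at 18% = $182,740.50
Fee: $20,640.00 + $62,125.00 + $19,950.00 + $11,270.00 + $182,740.50 = $296,725.50
Referral share: 17.5% of $296,725.50 = $51,926.96; lead counsel retains $296,725.50 − $51,926.96 = $244,798.54.

$244,798.54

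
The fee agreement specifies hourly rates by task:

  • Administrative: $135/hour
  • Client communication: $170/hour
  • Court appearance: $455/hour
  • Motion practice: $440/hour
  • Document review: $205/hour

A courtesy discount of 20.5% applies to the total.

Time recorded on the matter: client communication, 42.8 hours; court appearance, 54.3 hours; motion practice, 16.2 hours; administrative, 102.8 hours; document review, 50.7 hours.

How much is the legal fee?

$50,388.69

Administrative: 102.8 × $135 = $13,878.00
Client communication: 42.8 × $170 = $7,276.00
Court appearance: 54.3 × $455 = $24,706.50
Motion practice: 16.2 × $440 = $7,128.00
Document review: 50.7 × $205 = $10,393.50
Subtotal: $63,382.00
Less 20.5% discount: −$12,993.31
Total: $63,382.00 − $12,993.31 = $50,388.69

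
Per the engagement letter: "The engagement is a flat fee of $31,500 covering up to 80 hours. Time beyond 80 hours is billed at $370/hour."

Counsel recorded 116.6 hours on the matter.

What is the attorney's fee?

Flat fee: $31,500.00
Excess hours: 116.6 − 80 = 36.6
Overrun: 36.6 × $370 = $13,542.00
Total: $31,500.00 + $13,542.00 = $45,042.00

$45,042.00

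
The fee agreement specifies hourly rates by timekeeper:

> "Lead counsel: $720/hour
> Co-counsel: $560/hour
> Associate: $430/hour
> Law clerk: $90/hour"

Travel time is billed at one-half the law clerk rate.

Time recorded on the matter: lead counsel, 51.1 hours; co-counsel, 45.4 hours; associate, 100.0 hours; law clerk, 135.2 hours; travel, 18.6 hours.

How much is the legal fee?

$118,221.00

Lead counsel: 51.1 × $720 = $36,792.00
Co-counsel: 45.4 × $560 = $25,424.00
Associate: 100.0 × $430 = $43,000.00
Law clerk: 135.2 × $90 = $12,168.00
Subtotal: $36,792.00 + $25,424.00 + $43,000.00 + $12,168.00 = $117,384.00
Travel: 18.6 × ($90 ÷ 2) = 18.6 × $45.00 = $837.00
Total: $117,384.00 + $837.00 = $118,221.00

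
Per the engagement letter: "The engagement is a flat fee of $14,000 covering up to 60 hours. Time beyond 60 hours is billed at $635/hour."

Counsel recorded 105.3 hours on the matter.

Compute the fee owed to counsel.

$42,765.50

Flat fee: $14,000.00
Excess hours: 105.3 − 60 = 45.3
Overrun: 45.3 × $635 = $28,765.50
Total: $14,000.00 + $28,765.50 = $42,765.50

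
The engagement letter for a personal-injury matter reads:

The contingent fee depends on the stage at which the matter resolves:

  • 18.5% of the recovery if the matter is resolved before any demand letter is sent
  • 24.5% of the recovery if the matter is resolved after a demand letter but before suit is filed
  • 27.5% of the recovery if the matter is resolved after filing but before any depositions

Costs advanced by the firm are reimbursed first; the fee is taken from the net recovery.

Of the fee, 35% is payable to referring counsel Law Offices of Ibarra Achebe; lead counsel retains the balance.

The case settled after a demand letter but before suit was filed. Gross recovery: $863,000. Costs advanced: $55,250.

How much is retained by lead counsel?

$128,634.19

Fee base (net of costs): $863,000 − $55,250 = $807,750
The matter settled after a demand letter but before suit was filed, so the 24.5% rate applies.
$807,750 × 24.5% = $197,898.75
Referral share: 35% of $197,898.75 = $69,264.56; lead counsel retains $197,898.75 − $69,264.56 = $128,634.19.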